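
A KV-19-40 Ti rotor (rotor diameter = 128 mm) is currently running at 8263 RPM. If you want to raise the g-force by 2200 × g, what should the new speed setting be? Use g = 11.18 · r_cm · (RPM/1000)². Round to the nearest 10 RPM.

r = 128 mm / 2 = 64 mm = 6.4 cm
Current RCF = 11.18 × 6.4 × (8.263)² = 11.18 × 6.4 × 68.277169 ≈ 4,885.4 × g
Target RCF = 4,885.4 + 2,200 = 7,085.4 × g
(N/1000)² = 7,085.4 / 71.552 = 99.02449
N = 1000 × √99.02449 ≈ 9,951.1

9950 RPM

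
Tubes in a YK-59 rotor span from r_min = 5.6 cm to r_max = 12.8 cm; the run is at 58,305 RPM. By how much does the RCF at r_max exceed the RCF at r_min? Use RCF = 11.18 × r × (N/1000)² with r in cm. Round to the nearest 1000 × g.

ΔRCF = 11.18 × (r_max − r_min) × (N/1000)² = 11.18 × 7.2 × 3,399.473025 ≈ 273,644

ΔRCF ≈ 274000 x g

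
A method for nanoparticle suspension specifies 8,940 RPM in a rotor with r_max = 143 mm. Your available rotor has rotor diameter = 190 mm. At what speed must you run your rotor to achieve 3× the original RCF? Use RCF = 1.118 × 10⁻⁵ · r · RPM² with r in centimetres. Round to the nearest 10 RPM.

≈ 19000 RPM

Original rotor: r = 143 mm = 14.3 cm
RCF_original = 1.118 × 10⁻⁵ × 14.3 × (8940)² = 1.118 × 10⁻⁵ × 14.3 × 79,923,600 ≈ 12,777.7 × g
Target RCF = 3 × 12,777.7 ≈ 38,333.1 × g
Your rotor: r = 190 mm / 2 = 95 mm = 9.5 cm
38,333.1 = 1.118 × 10⁻⁵ × 9.5 × N²
N² = 38,333.1 / (10.621 × 10⁻⁵) = 360,917,993
N ≈ √360,917,993 ≈ 18,997.8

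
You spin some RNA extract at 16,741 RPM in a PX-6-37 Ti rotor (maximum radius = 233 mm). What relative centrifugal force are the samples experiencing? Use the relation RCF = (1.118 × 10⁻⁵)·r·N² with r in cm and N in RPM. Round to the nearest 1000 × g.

r = 233 mm = 23.3 cm
RCF = 1.118 × 10⁻⁵ × r × N²
RCF = 1.118 × 10⁻⁵ × 23.3 × (16741)² = 1.118 × 10⁻⁵ × 23.3 × 280,261,081 ≈ 73,006.3 × g

≈ 73000 × g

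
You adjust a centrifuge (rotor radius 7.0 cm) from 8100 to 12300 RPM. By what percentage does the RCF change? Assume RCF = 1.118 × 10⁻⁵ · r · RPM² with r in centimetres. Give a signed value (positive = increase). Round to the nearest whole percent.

+131%

RCF ∝ N², so the ratio is (12300/8100)² = (1.518519)² = 2.3059.
Change = 2.3059 − 1 = +1.3059 → +130.6%.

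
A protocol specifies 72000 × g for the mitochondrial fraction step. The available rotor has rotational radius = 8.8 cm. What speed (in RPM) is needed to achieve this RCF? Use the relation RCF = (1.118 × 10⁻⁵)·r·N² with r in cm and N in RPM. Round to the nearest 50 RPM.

27050 RPM

72,000 = 1.118 × 10⁻⁵ × 8.8 × N²
N² = 72,000 / (9.8384 × 10⁻⁵) = 731,826,313
N ≈ √731,826,313 ≈ 27,052.3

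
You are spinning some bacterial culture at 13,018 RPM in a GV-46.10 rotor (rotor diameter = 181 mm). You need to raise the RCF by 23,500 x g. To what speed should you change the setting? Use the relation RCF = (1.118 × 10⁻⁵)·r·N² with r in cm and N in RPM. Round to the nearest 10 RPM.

≈ 20040 RPM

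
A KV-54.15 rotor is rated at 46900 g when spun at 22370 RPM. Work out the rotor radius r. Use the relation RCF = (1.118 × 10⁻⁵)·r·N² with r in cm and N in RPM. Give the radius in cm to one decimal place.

r ≈ 8.4 cm

RCF = 1.118 × 10⁻⁵ × r × N²
46900 = 1.118 × 10⁻⁵ × r × (22370)²
r = 46900 / (1.118 × 10⁻⁵ × 500,416,900) = 46900 / 5594.661 ≈ 8.383 cm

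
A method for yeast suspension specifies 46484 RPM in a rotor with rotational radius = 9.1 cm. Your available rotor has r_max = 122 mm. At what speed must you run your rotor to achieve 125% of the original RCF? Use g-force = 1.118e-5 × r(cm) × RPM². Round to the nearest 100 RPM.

≈ 44900 RPM

RCF_original = 1.118 × 10⁻⁵ × 9.1 × (46484)² = 1.118 × 10⁻⁵ × 9.1 × 2,160,762,256 ≈ 219,831.6 × g
Target RCF = 1.25 × 219,831.6 ≈ 274,789.5 × g
Your rotor: r = 122 mm = 12.2 cm
274,789.5 = 1.118 × 10⁻⁵ × 12.2 × N²
N² = 274,789.5 / (13.6396 × 10⁻⁵) = 2,014,644,858
N ≈ √2,014,644,858 ≈ 44,884.8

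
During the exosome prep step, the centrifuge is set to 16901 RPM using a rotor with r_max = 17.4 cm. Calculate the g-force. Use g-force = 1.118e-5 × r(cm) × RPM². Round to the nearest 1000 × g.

RCF = 1.118 × 10⁻⁵ × r × N²
RCF = 1.118 × 10⁻⁵ × 17.4 × (16901)² = 1.118 × 10⁻⁵ × 17.4 × 285,643,801 ≈ 55,566.9 × g

RCF ≈ 56000 ×g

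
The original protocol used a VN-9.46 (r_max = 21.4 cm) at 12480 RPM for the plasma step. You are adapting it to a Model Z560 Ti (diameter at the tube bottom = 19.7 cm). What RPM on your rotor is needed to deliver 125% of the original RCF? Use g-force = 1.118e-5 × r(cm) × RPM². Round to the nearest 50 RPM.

20550 RPM

RCF_original = 1.118 × 10⁻⁵ × 21.4 × (12480)² = 1.118 × 10⁻⁵ × 21.4 × 155,750,400 ≈ 37,263.6 × g
Target RCF = 1.25 × 37,263.6 ≈ 46,579.5 × g
Your rotor: r = 19.7 / 2 = 9.85 cm
46,579.5 = 1.118 × 10⁻⁵ × 9.85 × N²
N² = 46,579.5 / (11.0123 × 10⁻⁵) = 422,977,035
N ≈ √422,977,035 ≈ 20,566.4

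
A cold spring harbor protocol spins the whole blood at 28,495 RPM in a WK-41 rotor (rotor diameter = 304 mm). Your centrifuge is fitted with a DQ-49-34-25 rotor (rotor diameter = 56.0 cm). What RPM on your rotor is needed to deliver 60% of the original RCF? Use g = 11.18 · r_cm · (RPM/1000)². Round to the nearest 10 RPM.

Original rotor: r = 304 mm / 2 = 152 mm = 15.2 cm
RCF = 11.18 × r × (N/1000)²
RCF_original = 11.18 × 15.2 × (28.495)² = 11.18 × 15.2 × 811.965025 ≈ 137,982.1 × g
Target RCF = 0.6 × 137,982.1 ≈ 82,789.3 × g
Your rotor: r = 56.0 / 2 = 28 cm
82,789.3 = 11.18 × 28 × (N/1000)²
(N/1000)² = 82,789.3 / 313.04 = 264.4688
N = 1000 × √264.4688 ≈ 16,262.5

16260 RPM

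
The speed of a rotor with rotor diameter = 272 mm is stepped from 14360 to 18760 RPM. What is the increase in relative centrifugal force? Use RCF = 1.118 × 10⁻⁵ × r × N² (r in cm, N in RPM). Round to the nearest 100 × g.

≈ 22200 ×g

r = 272 mm / 2 = 136 mm = 13.6 cm
RCF₁ = 1.118 × 10⁻⁵ × 13.6 × (14360)² = 1.118 × 10⁻⁵ × 13.6 × 206,209,600 ≈ 31,353.8 × g
RCF₂ = 1.118 × 10⁻⁵ × 13.6 × (18760)² = 1.118 × 10⁻⁵ × 13.6 × 351,937,600 ≈ 53,511.4 × g
Increase = 53,511.4 − 31,353.8 = 22,157.6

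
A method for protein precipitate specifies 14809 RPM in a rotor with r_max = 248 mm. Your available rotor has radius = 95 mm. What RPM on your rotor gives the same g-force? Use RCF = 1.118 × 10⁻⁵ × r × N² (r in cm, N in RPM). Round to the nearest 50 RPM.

23950 RPM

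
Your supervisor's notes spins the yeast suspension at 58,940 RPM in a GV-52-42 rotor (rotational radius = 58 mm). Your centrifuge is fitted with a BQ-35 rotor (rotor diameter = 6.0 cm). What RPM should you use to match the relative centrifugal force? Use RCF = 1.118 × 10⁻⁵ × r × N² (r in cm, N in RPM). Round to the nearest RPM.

Original rotor: r = 58 mm = 5.8 cm
RCF_original = 1.118 × 10⁻⁵ × 5.8 × (58940)² = 1.118 × 10⁻⁵ × 5.8 × 3,473,923,600 ≈ 225,263.1 × g
Your rotor: r = 6.0 / 2 = 3 cm
225,263.1 = 1.118 × 10⁻⁵ × 3 × N²
N² = 225,263.1 / (3.354 × 10⁻⁵) = 6,716,252,236
N ≈ √6,716,252,236 ≈ 81,952.7

≈ 81953 RPM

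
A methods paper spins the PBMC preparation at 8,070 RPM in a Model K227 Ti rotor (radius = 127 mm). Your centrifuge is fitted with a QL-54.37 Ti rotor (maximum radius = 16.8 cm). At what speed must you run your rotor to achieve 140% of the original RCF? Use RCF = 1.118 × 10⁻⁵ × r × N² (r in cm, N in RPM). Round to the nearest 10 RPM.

8300 RPM

Original rotor: r = 127 mm = 12.7 cm
RCF = 1.118 × 10⁻⁵ × r × N²
RCF_original = 1.118 × 10⁻⁵ × 12.7 × (8070)² = 1.118 × 10⁻⁵ × 12.7 × 65,124,900 ≈ 9,246.8 × g
Target RCF = 1.4 × 9,246.8 ≈ 12,945.5 × g
12,945.5 = 1.118 × 10⁻⁵ × 16.8 × N²
N² = 12,945.5 / (18.7824 × 10⁻⁵) = 68,923,567
N ≈ √68,923,567 ≈ 8,302.0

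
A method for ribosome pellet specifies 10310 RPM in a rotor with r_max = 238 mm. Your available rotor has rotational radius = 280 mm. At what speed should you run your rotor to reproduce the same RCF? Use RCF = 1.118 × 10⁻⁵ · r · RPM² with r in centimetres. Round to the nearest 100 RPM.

≈ 9500 RPM

Original rotor: r = 238 mm = 23.8 cm
RCF_original = 1.118 × 10⁻⁵ × 23.8 × (10310)² = 1.118 × 10⁻⁵ × 23.8 × 106,296,100 ≈ 28,283.7 × g
Your rotor: r = 280 mm = 28.0 cm
28,283.7 = 1.118 × 10⁻⁵ × 28 × N²
N² = 28,283.7 / (31.304 × 10⁻⁵) = 90,351,712
N ≈ √90,351,712 ≈ 9,505.4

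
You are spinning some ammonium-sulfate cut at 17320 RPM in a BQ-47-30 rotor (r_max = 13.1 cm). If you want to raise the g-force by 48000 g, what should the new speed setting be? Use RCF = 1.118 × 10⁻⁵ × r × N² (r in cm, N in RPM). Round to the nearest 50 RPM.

Current RCF = 1.118 × 10⁻⁵ × 13.1 × (17320)² = 1.118 × 10⁻⁵ × 13.1 × 299,982,400 ≈ 43,934.8 × g
Target RCF = 43,934.8 + 48,000 = 91,934.8 × g
N² = 91,934.8 / (14.6458 × 10⁻⁵) = 627,721,258
N ≈ √627,721,258 ≈ 25,054.4

25050 RPM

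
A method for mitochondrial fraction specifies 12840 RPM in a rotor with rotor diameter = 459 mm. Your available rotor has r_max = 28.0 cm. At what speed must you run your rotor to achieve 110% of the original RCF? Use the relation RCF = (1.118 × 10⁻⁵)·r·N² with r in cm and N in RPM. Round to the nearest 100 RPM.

Original rotor: r = 459 mm / 2 = 229.5 mm = 22.95 cm
RCF_original = 1.118 × 10⁻⁵ × 22.95 × (12840)² = 1.118 × 10⁻⁵ × 22.95 × 164,865,600 ≈ 42,301.4 × g
Target RCF = 1.1 × 42,301.4 ≈ 46,531.5 × g
46,531.5 = 1.118 × 10⁻⁵ × 28 × N²
N² = 46,531.5 / (31.304 × 10⁻⁵) = 148,643,943
N ≈ √148,643,943 ≈ 12,192.0

12200 RPM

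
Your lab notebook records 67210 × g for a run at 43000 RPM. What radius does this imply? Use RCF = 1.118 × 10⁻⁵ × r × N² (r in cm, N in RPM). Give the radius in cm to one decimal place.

RCF = 1.118 × 10⁻⁵ × r × N²
67210 = 1.118 × 10⁻⁵ × r × (43000)²
r = 67210 / (1.118 × 10⁻⁵ × 1,849,000,000) = 67210 / 20671.82 ≈ 3.251 cm

≈ 3.3 cm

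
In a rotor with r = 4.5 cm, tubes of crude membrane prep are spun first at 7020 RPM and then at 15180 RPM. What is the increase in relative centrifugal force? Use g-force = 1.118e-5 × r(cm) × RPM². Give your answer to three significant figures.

≈ 9110 g

RCF₁ = 1.118 × 10⁻⁵ × 4.5 × (7020)² = 1.118 × 10⁻⁵ × 4.5 × 49,280,400 ≈ 2,479.3 × g
RCF₂ = 1.118 × 10⁻⁵ × 4.5 × (15180)² = 1.118 × 10⁻⁵ × 4.5 × 230,432,400 ≈ 11,593.1 × g
Increase = 11,593.1 − 2,479.3 = 9,113.8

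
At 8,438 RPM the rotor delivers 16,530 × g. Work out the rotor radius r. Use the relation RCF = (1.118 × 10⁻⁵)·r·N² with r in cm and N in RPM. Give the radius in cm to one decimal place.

r ≈ 20.8 cm

16530 = 1.118 × 10⁻⁵ × r × (8438)²
r = 16530 / (1.118 × 10⁻⁵ × 71,199,844) = 16530 / 796.0143 ≈ 20.766 cm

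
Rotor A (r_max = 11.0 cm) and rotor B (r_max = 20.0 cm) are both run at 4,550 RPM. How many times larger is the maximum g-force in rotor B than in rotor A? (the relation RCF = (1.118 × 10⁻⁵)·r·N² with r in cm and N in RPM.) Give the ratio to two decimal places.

At fixed N, RCF ∝ r, so RCF_B/RCF_A = r_B/r_A = 20.0 / 11.0 = 1.8182.

1.82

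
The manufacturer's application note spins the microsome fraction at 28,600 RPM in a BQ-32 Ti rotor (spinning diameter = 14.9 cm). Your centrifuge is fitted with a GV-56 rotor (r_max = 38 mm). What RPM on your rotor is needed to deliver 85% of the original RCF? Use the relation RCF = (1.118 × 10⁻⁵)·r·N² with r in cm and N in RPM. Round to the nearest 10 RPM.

Original rotor: r = 14.9 / 2 = 7.45 cm
RCF_original = 1.118 × 10⁻⁵ × 7.45 × (28600)² = 1.118 × 10⁻⁵ × 7.45 × 817,960,000 ≈ 68,128.7 × g
Target RCF = 0.85 × 68,128.7 ≈ 57,909.4 × g
Your rotor: r = 38 mm = 3.8 cm
57,909.4 = 1.118 × 10⁻⁵ × 3.8 × N²
N² = 57,909.4 / (4.2484 × 10⁻⁵) = 1,363,087,280
N ≈ √1,363,087,280 ≈ 36,920.0

36920 RPM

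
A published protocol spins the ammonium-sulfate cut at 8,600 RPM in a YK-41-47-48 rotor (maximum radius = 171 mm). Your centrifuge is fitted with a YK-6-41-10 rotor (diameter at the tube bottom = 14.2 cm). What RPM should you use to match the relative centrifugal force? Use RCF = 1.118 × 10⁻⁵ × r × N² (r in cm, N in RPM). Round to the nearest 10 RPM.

13350 RPM

Original rotor: r = 171 mm = 17.1 cm
RCF_original = 1.118 × 10⁻⁵ × 17.1 × (8600)² = 1.118 × 10⁻⁵ × 17.1 × 73,960,000 ≈ 14,139.5 × g
Your rotor: r = 14.2 / 2 = 7.1 cm
14,139.5 = 1.118 × 10⁻⁵ × 7.1 × N²
N² = 14,139.5 / (7.9378 × 10⁻⁵) = 178,128,701
N ≈ √178,128,701 ≈ 13,346.5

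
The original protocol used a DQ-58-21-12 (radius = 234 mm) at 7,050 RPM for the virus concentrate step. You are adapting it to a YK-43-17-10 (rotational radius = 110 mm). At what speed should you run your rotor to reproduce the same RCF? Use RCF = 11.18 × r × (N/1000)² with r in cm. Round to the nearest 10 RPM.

≈ 10280 RPM

Original rotor: r = 234 mm = 23.4 cm
RCF = 11.18 × r × (N/1000)²
RCF_original = 11.18 × 23.4 × (7.05)² = 11.18 × 23.4 × 49.7025 ≈ 13,002.8 × g
Your rotor: r = 110 mm = 11.0 cm
13,002.8 = 11.18 × 11 × (N/1000)²
(N/1000)² = 13,002.8 / 122.98 = 105.731
N = 1000 × √105.731 ≈ 10,282.6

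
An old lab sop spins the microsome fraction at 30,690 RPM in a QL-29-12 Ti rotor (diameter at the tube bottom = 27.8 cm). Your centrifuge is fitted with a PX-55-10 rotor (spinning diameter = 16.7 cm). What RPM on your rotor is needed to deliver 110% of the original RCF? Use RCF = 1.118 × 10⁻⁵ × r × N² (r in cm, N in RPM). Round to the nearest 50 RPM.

41550 RPM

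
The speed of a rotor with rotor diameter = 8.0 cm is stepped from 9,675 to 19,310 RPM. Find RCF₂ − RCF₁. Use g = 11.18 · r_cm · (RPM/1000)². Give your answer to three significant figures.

12500 × g

r = 8.0 / 2 = 4 cm
RCF₁ = 11.18 × 4 × (9.675)² = 11.18 × 4 × 93.605625 ≈ 4,186 × g
RCF₂ = 11.18 × 4 × (19.31)² = 11.18 × 4 × 372.8761 ≈ 16,675 × g
Increase = 16,675 − 4,186 = 12,489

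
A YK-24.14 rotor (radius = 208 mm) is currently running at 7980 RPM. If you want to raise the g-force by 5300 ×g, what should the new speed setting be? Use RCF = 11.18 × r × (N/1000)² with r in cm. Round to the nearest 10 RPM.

N₂ ≈ 9300 RPM

r = 208 mm = 20.8 cm
Current RCF = 11.18 × 20.8 × (7.98)² = 11.18 × 20.8 × 63.6804 ≈ 14,808.5 × g
Target RCF = 14,808.5 + 5,300 = 20,108.5 × g
(N/1000)² = 20,108.5 / 232.544 = 86.47181
N = 1000 × √86.47181 ≈ 9,299.0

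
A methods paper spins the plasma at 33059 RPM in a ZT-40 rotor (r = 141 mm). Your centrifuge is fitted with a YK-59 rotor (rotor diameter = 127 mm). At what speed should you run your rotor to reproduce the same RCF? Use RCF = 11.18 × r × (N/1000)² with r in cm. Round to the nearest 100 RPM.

Original rotor: r = 141 mm = 14.1 cm
RCF_original = 11.18 × 14.1 × (33.059)² = 11.18 × 14.1 × 1,092.897481 ≈ 172,282.2 × g
Your rotor: r = 127 mm / 2 = 63.5 mm = 6.35 cm
172,282.2 = 11.18 × 6.35 × (N/1000)²
(N/1000)² = 172,282.2 / 70.993 = 2426.749
N = 1000 × √2426.749 ≈ 49,262.0

49300 RPM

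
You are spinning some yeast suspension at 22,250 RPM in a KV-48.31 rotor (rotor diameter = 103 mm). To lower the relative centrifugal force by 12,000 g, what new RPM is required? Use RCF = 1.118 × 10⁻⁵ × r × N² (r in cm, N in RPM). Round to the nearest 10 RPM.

r = 103 mm / 2 = 51.5 mm = 5.15 cm
Current RCF = 1.118 × 10⁻⁵ × 5.15 × (22250)² = 1.118 × 10⁻⁵ × 5.15 × 495,062,500 ≈ 28,504.2 × g
Target RCF = 28,504.2 − 12,000 = 16,504.2 × g
N² = 16,504.2 / (5.7577 × 10⁻⁵) = 286,645,709
N ≈ √286,645,709 ≈ 16,930.6

N₂ ≈ 16930 RPM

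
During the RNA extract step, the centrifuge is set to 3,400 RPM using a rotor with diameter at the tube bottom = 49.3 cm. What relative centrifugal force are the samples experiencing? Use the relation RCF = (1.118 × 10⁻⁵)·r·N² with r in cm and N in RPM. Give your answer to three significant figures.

3190 ×g

r = 49.3 / 2 = 24.65 cm
RCF = 1.118 × 10⁻⁵ × 24.65 × (3400)² = 1.118 × 10⁻⁵ × 24.65 × 11,560,000 ≈ 3,185.8 × g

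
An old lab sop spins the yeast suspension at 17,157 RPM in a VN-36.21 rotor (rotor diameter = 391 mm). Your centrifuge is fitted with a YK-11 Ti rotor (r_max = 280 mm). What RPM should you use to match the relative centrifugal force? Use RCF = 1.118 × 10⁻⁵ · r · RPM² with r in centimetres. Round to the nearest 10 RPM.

14340 RPM

Original rotor: r = 391 mm / 2 = 195.5 mm = 19.55 cm
RCF_original = 1.118 × 10⁻⁵ × 19.55 × (17157)² = 1.118 × 10⁻⁵ × 19.55 × 294,362,649 ≈ 64,338.5 × g
Your rotor: r = 280 mm = 28.0 cm
64,338.5 = 1.118 × 10⁻⁵ × 28 × N²
N² = 64,338.5 / (31.304 × 10⁻⁵) = 205,528,048
N ≈ √205,528,048 ≈ 14,336.2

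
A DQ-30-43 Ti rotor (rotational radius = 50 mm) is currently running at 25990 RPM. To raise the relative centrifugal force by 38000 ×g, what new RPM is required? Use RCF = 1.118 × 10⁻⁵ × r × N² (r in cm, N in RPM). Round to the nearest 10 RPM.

r = 50 mm = 5.0 cm
Current RCF = 1.118 × 10⁻⁵ × 5 × (25990)² = 1.118 × 10⁻⁵ × 5 × 675,480,100 ≈ 37,759.3 × g
Target RCF = 37,759.3 + 38,000 = 75,759.3 × g
N² = 75,759.3 / (5.59 × 10⁻⁵) = 1,355,264,758
N ≈ √1,355,264,758 ≈ 36,813.9

≈ 36810 RPM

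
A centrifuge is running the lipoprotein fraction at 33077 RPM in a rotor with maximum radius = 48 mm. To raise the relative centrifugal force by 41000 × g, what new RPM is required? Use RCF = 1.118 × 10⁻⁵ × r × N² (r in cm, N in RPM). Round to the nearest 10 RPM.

≈ 43110 RPM

r = 48 mm = 4.8 cm
Current RCF = 1.118 × 10⁻⁵ × 4.8 × (33077)² = 1.118 × 10⁻⁵ × 4.8 × 1,094,087,929 ≈ 58,713.1 × g
Target RCF = 58,713.1 + 41,000 = 99,713.1 × g
N² = 99,713.1 / (5.3664 × 10⁻⁵) = 1,858,100,403
N ≈ √1,858,100,403 ≈ 43,105.7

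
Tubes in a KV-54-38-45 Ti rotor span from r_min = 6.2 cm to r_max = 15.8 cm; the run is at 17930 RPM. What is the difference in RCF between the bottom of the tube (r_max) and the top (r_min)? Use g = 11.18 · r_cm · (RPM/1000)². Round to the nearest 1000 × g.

ΔRCF ≈ 35000 ×g

RCF_max = 11.18 × 15.8 × (17.93)² = 11.18 × 15.8 × 321.4849 ≈ 56,788.4 × g
RCF_min = 11.18 × 6.2 × (17.93)² = 11.18 × 6.2 × 321.4849 ≈ 22,284 × g
ΔRCF = 56,788.4 − 22,284 = 34,504.4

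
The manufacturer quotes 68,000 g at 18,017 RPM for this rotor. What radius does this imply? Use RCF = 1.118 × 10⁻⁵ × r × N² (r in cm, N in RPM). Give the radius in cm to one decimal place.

r ≈ 18.7 cm

RCF = 1.118 × 10⁻⁵ × r × N²
68000 = 1.118 × 10⁻⁵ × r × (18017)²
r = 68000 / (1.118 × 10⁻⁵ × 324,612,289) = 68000 / 3629.165 ≈ 18.737 cm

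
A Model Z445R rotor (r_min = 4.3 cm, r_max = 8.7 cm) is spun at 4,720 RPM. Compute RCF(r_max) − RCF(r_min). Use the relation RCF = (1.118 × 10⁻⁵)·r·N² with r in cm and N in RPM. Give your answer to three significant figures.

≈ 1100 g

ΔRCF = 1.118 × 10⁻⁵ × (r_max − r_min) × N² = 1.118 × 10⁻⁵ × 4.4 × 22,278,400 ≈ 1,095.9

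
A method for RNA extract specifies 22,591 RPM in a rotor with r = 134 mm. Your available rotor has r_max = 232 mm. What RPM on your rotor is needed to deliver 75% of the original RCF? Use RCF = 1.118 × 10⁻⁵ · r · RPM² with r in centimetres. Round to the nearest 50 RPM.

Original rotor: r = 134 mm = 13.4 cm
RCF = 1.118 × 10⁻⁵ × r × N²
RCF_original = 1.118 × 10⁻⁵ × 13.4 × (22591)² = 1.118 × 10⁻⁵ × 13.4 × 510,353,281 ≈ 76,457 × g
Target RCF = 0.75 × 76,457 ≈ 57,342.8 × g
Your rotor: r = 232 mm = 23.2 cm
57,342.8 = 1.118 × 10⁻⁵ × 23.2 × N²
N² = 57,342.8 / (25.9376 × 10⁻⁵) = 221,079,822
N ≈ √221,079,822 ≈ 14,868.8

14850 RPM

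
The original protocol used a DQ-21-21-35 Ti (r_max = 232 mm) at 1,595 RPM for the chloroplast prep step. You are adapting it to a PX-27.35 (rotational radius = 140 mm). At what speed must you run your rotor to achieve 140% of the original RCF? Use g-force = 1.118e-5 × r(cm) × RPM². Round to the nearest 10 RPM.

Original rotor: r = 232 mm = 23.2 cm
RCF = 1.118 × 10⁻⁵ × r × N²
RCF_original = 1.118 × 10⁻⁵ × 23.2 × (1595)² = 1.118 × 10⁻⁵ × 23.2 × 2,544,025 ≈ 659.9 × g
Target RCF = 1.4 × 659.9 ≈ 923.9 × g
Your rotor: r = 140 mm = 14.0 cm
923.9 = 1.118 × 10⁻⁵ × 14 × N²
N² = 923.9 / (15.652 × 10⁻⁵) = 5,902,760
N ≈ √5,902,760 ≈ 2,429.6

2430 RPM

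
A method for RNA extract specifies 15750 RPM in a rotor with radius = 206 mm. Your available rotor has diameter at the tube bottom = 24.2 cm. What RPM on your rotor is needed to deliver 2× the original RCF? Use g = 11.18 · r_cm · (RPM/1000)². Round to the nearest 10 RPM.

Original rotor: r = 206 mm = 20.6 cm
RCF = 11.18 × r × (N/1000)²
RCF_original = 11.18 × 20.6 × (15.75)² = 11.18 × 20.6 × 248.0625 ≈ 57,130.8 × g
Target RCF = 2 × 57,130.8 ≈ 114,261.6 × g
Your rotor: r = 24.2 / 2 = 12.1 cm
114,261.6 = 11.18 × 12.1 × (N/1000)²
(N/1000)² = 114,261.6 / 135.278 = 844.6429
N = 1000 × √844.6429 ≈ 29,062.7

≈ 29060 RPM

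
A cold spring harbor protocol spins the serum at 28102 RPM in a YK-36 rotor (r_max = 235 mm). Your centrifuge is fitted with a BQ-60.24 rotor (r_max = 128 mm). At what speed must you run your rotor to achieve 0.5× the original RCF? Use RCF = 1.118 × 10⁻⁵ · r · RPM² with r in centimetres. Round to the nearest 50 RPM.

26900 RPM

Original rotor: r = 235 mm = 23.5 cm
RCF_original = 1.118 × 10⁻⁵ × 23.5 × (28102)² = 1.118 × 10⁻⁵ × 23.5 × 789,722,404 ≈ 207,483.8 × g
Target RCF = 0.5 × 207,483.8 ≈ 103,741.9 × g
Your rotor: r = 128 mm = 12.8 cm
103,741.9 = 1.118 × 10⁻⁵ × 12.8 × N²
N² = 103,741.9 / (14.3104 × 10⁻⁵) = 724,940,603
N ≈ √724,940,603 ≈ 26,924.7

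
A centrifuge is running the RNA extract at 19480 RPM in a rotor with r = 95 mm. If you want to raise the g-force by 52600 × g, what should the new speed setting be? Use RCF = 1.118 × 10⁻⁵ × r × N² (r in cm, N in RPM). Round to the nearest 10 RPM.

r = 95 mm = 9.5 cm
Current RCF = 1.118 × 10⁻⁵ × 9.5 × (19480)² = 1.118 × 10⁻⁵ × 9.5 × 379,470,400 ≈ 40,303.6 × g
Target RCF = 40,303.6 + 52,600 = 92,903.6 × g
N² = 92,903.6 / (10.621 × 10⁻⁵) = 874,716,128
N ≈ √874,716,128 ≈ 29,575.6

N₂ ≈ 29580 RPM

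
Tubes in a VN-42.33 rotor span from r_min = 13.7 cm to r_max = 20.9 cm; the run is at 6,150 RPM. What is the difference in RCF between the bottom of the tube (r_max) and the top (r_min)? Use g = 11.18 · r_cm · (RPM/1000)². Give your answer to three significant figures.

ΔRCF ≈ 3040 × g

ΔRCF = 11.18 × (r_max − r_min) × (N/1000)² = 11.18 × 7.2 × 37.8225 ≈ 3,044.6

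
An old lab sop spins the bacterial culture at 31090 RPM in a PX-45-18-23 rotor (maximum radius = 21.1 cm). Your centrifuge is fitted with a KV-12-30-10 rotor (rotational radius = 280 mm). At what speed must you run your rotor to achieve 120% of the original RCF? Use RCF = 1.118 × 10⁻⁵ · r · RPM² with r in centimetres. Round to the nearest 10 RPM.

29560 RPM

RCF_original = 1.118 × 10⁻⁵ × 21.1 × (31090)² = 1.118 × 10⁻⁵ × 21.1 × 966,588,100 ≈ 228,016.2 × g
Target RCF = 1.2 × 228,016.2 ≈ 273,619.4 × g
Your rotor: r = 280 mm = 28.0 cm
273,619.4 = 1.118 × 10⁻⁵ × 28 × N²
N² = 273,619.4 / (31.304 × 10⁻⁵) = 874,071,684
N ≈ √874,071,684 ≈ 29,564.7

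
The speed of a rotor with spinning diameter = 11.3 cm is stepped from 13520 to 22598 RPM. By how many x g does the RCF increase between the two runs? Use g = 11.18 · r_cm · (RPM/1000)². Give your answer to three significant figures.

≈ 20700 x g

r = 11.3 / 2 = 5.65 cm
RCF₁ = 11.18 × 5.65 × (13.52)² = 11.18 × 5.65 × 182.7904 ≈ 11,546.3 × g
RCF₂ = 11.18 × 5.65 × (22.598)² = 11.18 × 5.65 × 510.669604 ≈ 32,257.5 × g
Increase = 32,257.5 − 11,546.3 = 20,711.2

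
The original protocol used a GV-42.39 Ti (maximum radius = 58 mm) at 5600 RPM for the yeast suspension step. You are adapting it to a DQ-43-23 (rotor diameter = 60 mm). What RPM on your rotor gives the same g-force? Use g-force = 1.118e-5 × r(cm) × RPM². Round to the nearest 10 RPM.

7790 RPM

Original rotor: r = 58 mm = 5.8 cm
RCF_original = 1.118 × 10⁻⁵ × 5.8 × (5600)² = 1.118 × 10⁻⁵ × 5.8 × 31,360,000 ≈ 2,033.5 × g
Your rotor: r = 60 mm / 2 = 30 mm = 3 cm
2,033.5 = 1.118 × 10⁻⁵ × 3 × N²
N² = 2,033.5 / (3.354 × 10⁻⁵) = 60,629,100
N ≈ √60,629,100 ≈ 7,786.5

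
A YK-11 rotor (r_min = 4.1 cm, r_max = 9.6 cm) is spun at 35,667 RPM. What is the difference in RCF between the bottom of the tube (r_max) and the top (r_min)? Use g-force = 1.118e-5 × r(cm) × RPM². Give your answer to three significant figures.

RCF_max = 1.118 × 10⁻⁵ × 9.6 × (35667)² = 1.118 × 10⁻⁵ × 9.6 × 1,272,134,889 ≈ 136,535.7 × g
RCF_min = 1.118 × 10⁻⁵ × 4.1 × (35667)² = 1.118 × 10⁻⁵ × 4.1 × 1,272,134,889 ≈ 58,312.1 × g
ΔRCF = 136,535.7 − 58,312.1 = 78,223.6

≈ 78200 × g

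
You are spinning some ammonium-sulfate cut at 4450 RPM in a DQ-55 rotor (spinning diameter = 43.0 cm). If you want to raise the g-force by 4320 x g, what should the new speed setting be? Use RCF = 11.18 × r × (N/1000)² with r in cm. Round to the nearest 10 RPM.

6150 RPM

r = 43.0 / 2 = 21.5 cm
Current RCF = 11.18 × 21.5 × (4.45)² = 11.18 × 21.5 × 19.8025 ≈ 4,759.9 × g
Target RCF = 4,759.9 + 4,320 = 9,079.9 × g
(N/1000)² = 9,079.9 / 240.37 = 37.77468
N = 1000 × √37.77468 ≈ 6,146.1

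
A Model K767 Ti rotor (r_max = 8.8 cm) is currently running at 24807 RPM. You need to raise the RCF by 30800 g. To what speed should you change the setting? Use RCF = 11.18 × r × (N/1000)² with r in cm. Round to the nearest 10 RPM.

30470 RPM

Current RCF = 11.18 × 8.8 × (24.807)² = 11.18 × 8.8 × 615.387249 ≈ 60,544.3 × g
Target RCF = 60,544.3 + 30,800 = 91,344.3 × g
(N/1000)² = 91,344.3 / 98.384 = 928.4467
N = 1000 × √928.4467 ≈ 30,470.4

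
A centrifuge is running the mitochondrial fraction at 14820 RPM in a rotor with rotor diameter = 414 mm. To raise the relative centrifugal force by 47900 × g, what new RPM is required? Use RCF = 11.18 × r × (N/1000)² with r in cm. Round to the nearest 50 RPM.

≈ 20650 RPM

r = 414 mm / 2 = 207 mm = 20.7 cm
Current RCF = 11.18 × 20.7 × (14.82)² = 11.18 × 20.7 × 219.6324 ≈ 50,828.6 × g
Target RCF = 50,828.6 + 47,900 = 98,728.6 × g
(N/1000)² = 98,728.6 / 231.426 = 426.6098
N = 1000 × √426.6098 ≈ 20,654.5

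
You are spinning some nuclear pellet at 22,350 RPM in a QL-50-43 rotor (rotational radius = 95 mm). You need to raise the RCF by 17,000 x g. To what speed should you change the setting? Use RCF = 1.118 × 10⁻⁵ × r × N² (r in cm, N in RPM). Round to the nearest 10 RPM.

r = 95 mm = 9.5 cm
Current RCF = 1.118 × 10⁻⁵ × 9.5 × (22350)² = 1.118 × 10⁻⁵ × 9.5 × 499,522,500 ≈ 53,054.3 × g
Target RCF = 53,054.3 + 17,000 = 70,054.3 × g
N² = 70,054.3 / (10.621 × 10⁻⁵) = 659,582,902
N ≈ √659,582,902 ≈ 25,682.3

N₂ ≈ 25680 RPM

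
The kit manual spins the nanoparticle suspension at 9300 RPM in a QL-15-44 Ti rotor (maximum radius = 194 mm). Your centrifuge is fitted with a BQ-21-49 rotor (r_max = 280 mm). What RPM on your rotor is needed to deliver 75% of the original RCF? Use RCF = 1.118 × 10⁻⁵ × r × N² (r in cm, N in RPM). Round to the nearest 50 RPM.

6700 RPM

Original rotor: r = 194 mm = 19.4 cm
RCF = 1.118 × 10⁻⁵ × r × N²
RCF_original = 1.118 × 10⁻⁵ × 19.4 × (9300)² = 1.118 × 10⁻⁵ × 19.4 × 86,490,000 ≈ 18,759 × g
Target RCF = 0.75 × 18,759 ≈ 14,069.2 × g
Your rotor: r = 280 mm = 28.0 cm
14,069.2 = 1.118 × 10⁻⁵ × 28 × N²
N² = 14,069.2 / (31.304 × 10⁻⁵) = 44,943,777
N ≈ √44,943,777 ≈ 6,704.0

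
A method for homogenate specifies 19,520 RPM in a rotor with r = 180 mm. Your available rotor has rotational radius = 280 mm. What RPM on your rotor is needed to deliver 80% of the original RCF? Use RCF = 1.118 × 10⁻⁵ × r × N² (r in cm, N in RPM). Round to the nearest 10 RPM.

Original rotor: r = 180 mm = 18.0 cm
RCF_original = 1.118 × 10⁻⁵ × 18 × (19520)² = 1.118 × 10⁻⁵ × 18 × 381,030,400 ≈ 76,678.6 × g
Target RCF = 0.8 × 76,678.6 ≈ 61,342.9 × g
Your rotor: r = 280 mm = 28.0 cm
61,342.9 = 1.118 × 10⁻⁵ × 28 × N²
N² = 61,342.9 / (31.304 × 10⁻⁵) = 195,958,663
N ≈ √195,958,663 ≈ 13,998.5

14000 RPM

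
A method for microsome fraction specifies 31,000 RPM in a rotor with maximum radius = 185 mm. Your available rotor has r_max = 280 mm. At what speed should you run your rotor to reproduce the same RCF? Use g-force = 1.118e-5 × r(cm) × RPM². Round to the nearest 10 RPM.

Original rotor: r = 185 mm = 18.5 cm
RCF = 1.118 × 10⁻⁵ × r × N²
RCF_original = 1.118 × 10⁻⁵ × 18.5 × (31000)² = 1.118 × 10⁻⁵ × 18.5 × 961,000,000 ≈ 198,763.6 × g
Your rotor: r = 280 mm = 28.0 cm
198,763.6 = 1.118 × 10⁻⁵ × 28 × N²
N² = 198,763.6 / (31.304 × 10⁻⁵) = 634,946,333
N ≈ √634,946,333 ≈ 25,198.1

≈ 25200 RPM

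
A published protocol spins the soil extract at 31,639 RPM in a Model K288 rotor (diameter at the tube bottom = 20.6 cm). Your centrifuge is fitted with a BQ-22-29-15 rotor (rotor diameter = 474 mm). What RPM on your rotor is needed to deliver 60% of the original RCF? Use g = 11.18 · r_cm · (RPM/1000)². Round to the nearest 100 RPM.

Original rotor: r = 20.6 / 2 = 10.3 cm
RCF_original = 11.18 × 10.3 × (31.639)² = 11.18 × 10.3 × 1,001.026321 ≈ 115,272.2 × g
Target RCF = 0.6 × 115,272.2 ≈ 69,163.3 × g
Your rotor: r = 474 mm / 2 = 237 mm = 23.7 cm
69,163.3 = 11.18 × 23.7 × (N/1000)²
(N/1000)² = 69,163.3 / 264.966 = 261.0271
N = 1000 × √261.0271 ≈ 16,156.3

16200 RPM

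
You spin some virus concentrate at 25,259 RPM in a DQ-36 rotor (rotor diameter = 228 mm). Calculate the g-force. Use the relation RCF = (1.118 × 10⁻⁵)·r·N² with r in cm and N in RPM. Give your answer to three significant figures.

r = 228 mm / 2 = 114 mm = 11.4 cm
RCF = 1.118 × 10⁻⁵ × r × N²
RCF = 1.118 × 10⁻⁵ × 11.4 × (25259)² = 1.118 × 10⁻⁵ × 11.4 × 638,017,081 ≈ 81,316.6 × g

≈ 81300 × g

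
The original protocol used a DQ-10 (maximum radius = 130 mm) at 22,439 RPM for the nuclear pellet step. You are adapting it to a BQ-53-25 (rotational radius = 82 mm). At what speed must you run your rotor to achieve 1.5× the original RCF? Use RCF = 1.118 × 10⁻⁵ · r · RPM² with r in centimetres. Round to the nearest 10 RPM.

34600 RPM

Original rotor: r = 130 mm = 13.0 cm
RCF_original = 1.118 × 10⁻⁵ × 13 × (22439)² = 1.118 × 10⁻⁵ × 13 × 503,508,721 ≈ 73,180 × g
Target RCF = 1.5 × 73,180 ≈ 109,770 × g
Your rotor: r = 82 mm = 8.2 cm
109,770 = 1.118 × 10⁻⁵ × 8.2 × N²
N² = 109,770 / (9.1676 × 10⁻⁵) = 1,197,368,995
N ≈ √1,197,368,995 ≈ 34,603.0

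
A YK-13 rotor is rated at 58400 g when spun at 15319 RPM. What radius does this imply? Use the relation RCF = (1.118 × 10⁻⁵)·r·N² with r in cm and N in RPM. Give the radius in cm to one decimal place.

22.3 cm

58400 = 1.118 × 10⁻⁵ × r × (15319)²
r = 58400 / (1.118 × 10⁻⁵ × 234,671,761) = 58400 / 2623.63 ≈ 22.259 cm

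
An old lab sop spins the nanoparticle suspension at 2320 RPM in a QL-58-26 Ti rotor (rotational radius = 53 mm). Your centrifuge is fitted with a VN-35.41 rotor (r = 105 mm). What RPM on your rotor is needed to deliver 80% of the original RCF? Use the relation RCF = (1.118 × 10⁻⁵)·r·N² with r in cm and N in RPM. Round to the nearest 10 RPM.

Original rotor: r = 53 mm = 5.3 cm
RCF_original = 1.118 × 10⁻⁵ × 5.3 × (2320)² = 1.118 × 10⁻⁵ × 5.3 × 5,382,400 ≈ 318.9 × g
Target RCF = 0.8 × 318.9 ≈ 255.1 × g
Your rotor: r = 105 mm = 10.5 cm
255.1 = 1.118 × 10⁻⁵ × 10.5 × N²
N² = 255.1 / (11.739 × 10⁻⁵) = 2,173,098
N ≈ √2,173,098 ≈ 1,474.1

≈ 1470 RPM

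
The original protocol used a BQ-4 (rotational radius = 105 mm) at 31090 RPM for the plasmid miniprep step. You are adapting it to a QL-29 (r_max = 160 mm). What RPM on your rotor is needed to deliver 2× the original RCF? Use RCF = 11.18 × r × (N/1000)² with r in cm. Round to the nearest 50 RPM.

Original rotor: r = 105 mm = 10.5 cm
RCF = 11.18 × r × (N/1000)²
RCF_original = 11.18 × 10.5 × (31.09)² = 11.18 × 10.5 × 966.5881 ≈ 113,467.8 × g
Target RCF = 2 × 113,467.8 ≈ 226,935.6 × g
Your rotor: r = 160 mm = 16.0 cm
226,935.6 = 11.18 × 16 × (N/1000)²
(N/1000)² = 226,935.6 / 178.88 = 1268.647
N = 1000 × √1268.647 ≈ 35,618.1

≈ 35600 RPM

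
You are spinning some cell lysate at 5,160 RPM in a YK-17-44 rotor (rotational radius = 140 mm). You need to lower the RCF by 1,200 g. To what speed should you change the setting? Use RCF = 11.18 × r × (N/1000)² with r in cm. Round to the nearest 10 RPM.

r = 140 mm = 14.0 cm
Current RCF = 11.18 × 14 × (5.16)² = 11.18 × 14 × 26.6256 ≈ 4,167.4 × g
Target RCF = 4,167.4 − 1,200 = 2,967.4 × g
(N/1000)² = 2,967.4 / 156.52 = 18.9586
N = 1000 × √18.9586 ≈ 4,354.1

N₂ ≈ 4350 RPM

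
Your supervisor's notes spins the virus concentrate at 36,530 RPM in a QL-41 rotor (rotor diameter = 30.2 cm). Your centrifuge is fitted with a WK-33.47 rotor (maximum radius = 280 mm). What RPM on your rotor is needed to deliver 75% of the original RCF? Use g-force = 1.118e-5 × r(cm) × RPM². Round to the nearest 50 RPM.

23250 RPM

Original rotor: r = 30.2 / 2 = 15.1 cm
RCF_original = 1.118 × 10⁻⁵ × 15.1 × (36530)² = 1.118 × 10⁻⁵ × 15.1 × 1,334,440,900 ≈ 225,277.6 × g
Target RCF = 0.75 × 225,277.6 ≈ 168,958.2 × g
Your rotor: r = 280 mm = 28.0 cm
168,958.2 = 1.118 × 10⁻⁵ × 28 × N²
N² = 168,958.2 / (31.304 × 10⁻⁵) = 539,733,580
N ≈ √539,733,580 ≈ 23,232.2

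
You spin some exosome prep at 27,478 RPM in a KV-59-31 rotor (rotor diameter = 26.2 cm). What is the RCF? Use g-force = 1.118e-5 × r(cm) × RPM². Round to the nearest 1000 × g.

RCF ≈ 111000 g

r = 26.2 / 2 = 13.1 cm
RCF = 1.118 × 10⁻⁵ × 13.1 × (27478)² = 1.118 × 10⁻⁵ × 13.1 × 755,040,484 ≈ 110,581.7 × g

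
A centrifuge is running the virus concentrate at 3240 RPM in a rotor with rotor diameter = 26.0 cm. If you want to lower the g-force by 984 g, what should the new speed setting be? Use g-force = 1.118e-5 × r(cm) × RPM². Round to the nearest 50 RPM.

1950 RPM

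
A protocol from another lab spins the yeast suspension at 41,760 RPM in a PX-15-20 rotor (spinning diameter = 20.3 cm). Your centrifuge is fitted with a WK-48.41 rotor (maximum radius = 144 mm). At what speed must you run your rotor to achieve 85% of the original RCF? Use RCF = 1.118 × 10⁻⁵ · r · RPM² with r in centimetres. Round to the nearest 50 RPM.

Original rotor: r = 20.3 / 2 = 10.15 cm
RCF = 1.118 × 10⁻⁵ × r × N²
RCF_original = 1.118 × 10⁻⁵ × 10.15 × (41760)² = 1.118 × 10⁻⁵ × 10.15 × 1,743,897,600 ≈ 197,892.3 × g
Target RCF = 0.85 × 197,892.3 ≈ 168,208.5 × g
Your rotor: r = 144 mm = 14.4 cm
168,208.5 = 1.118 × 10⁻⁵ × 14.4 × N²
N² = 168,208.5 / (16.0992 × 10⁻⁵) = 1,044,825,209
N ≈ √1,044,825,209 ≈ 32,323.8

32300 RPM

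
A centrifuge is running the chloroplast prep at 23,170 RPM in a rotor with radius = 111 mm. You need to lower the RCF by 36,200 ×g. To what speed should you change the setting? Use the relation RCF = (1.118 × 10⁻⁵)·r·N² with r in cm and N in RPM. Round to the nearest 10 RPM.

r = 111 mm = 11.1 cm
Current RCF = 1.118 × 10⁻⁵ × 11.1 × (23170)² = 1.118 × 10⁻⁵ × 11.1 × 536,848,900 ≈ 66,621.9 × g
Target RCF = 66,621.9 − 36,200 = 30,421.9 × g
N² = 30,421.9 / (12.4098 × 10⁻⁵) = 245,144,160
N ≈ √245,144,160 ≈ 15,657.1

15660 RPM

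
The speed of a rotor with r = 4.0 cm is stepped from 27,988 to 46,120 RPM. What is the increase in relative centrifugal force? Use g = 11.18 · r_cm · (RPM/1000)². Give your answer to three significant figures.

RCF₁ = 11.18 × 4 × (27.988)² = 11.18 × 4 × 783.328144 ≈ 35,030.4 × g
RCF₂ = 11.18 × 4 × (46.12)² = 11.18 × 4 × 2,127.0544 ≈ 95,121.9 × g
Increase = 95,121.9 − 35,030.4 = 60,091.5

≈ 60100 g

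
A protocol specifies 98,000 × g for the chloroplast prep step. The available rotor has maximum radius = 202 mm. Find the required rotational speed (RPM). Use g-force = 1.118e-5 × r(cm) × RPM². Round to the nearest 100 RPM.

r = 202 mm = 20.2 cm
RCF = 1.118 × 10⁻⁵ × r × N²
98,000 = 1.118 × 10⁻⁵ × 20.2 × N²
N² = 98,000 / (22.5836 × 10⁻⁵) = 433,943,215
N ≈ √433,943,215 ≈ 20,831.3

N ≈ 20800 RPM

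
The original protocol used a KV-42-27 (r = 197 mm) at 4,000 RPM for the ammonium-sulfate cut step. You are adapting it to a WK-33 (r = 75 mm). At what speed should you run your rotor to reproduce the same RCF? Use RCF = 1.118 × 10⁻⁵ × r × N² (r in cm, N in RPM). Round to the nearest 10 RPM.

Original rotor: r = 197 mm = 19.7 cm
RCF_original = 1.118 × 10⁻⁵ × 19.7 × (4000)² = 1.118 × 10⁻⁵ × 19.7 × 16,000,000 ≈ 3,523.9 × g
Your rotor: r = 75 mm = 7.5 cm
3,523.9 = 1.118 × 10⁻⁵ × 7.5 × N²
N² = 3,523.9 / (8.385 × 10⁻⁵) = 42,026,237
N ≈ √42,026,237 ≈ 6,482.8

6480 RPM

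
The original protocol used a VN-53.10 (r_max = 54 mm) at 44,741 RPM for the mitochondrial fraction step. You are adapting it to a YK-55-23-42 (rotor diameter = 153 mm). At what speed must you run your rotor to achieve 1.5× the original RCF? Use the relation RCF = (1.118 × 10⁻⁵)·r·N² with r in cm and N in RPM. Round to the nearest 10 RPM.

46040 RPM

Original rotor: r = 54 mm = 5.4 cm
RCF_original = 1.118 × 10⁻⁵ × 5.4 × (44741)² = 1.118 × 10⁻⁵ × 5.4 × 2,001,757,081 ≈ 120,850.1 × g
Target RCF = 1.5 × 120,850.1 ≈ 181,275.2 × g
Your rotor: r = 153 mm / 2 = 76.5 mm = 7.65 cm
181,275.2 = 1.118 × 10⁻⁵ × 7.65 × N²
N² = 181,275.2 / (8.5527 × 10⁻⁵) = 2,119,508,459
N ≈ √2,119,508,459 ≈ 46,038.1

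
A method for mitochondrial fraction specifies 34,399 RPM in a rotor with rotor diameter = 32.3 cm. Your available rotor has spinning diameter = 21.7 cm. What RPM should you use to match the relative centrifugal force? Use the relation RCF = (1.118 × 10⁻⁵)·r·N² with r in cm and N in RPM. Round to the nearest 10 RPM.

Original rotor: r = 32.3 / 2 = 16.15 cm
RCF_original = 1.118 × 10⁻⁵ × 16.15 × (34399)² = 1.118 × 10⁻⁵ × 16.15 × 1,183,291,201 ≈ 213,651.5 × g
Your rotor: r = 21.7 / 2 = 10.85 cm
213,651.5 = 1.118 × 10⁻⁵ × 10.85 × N²
N² = 213,651.5 / (12.1303 × 10⁻⁵) = 1,761,304,337
N ≈ √1,761,304,337 ≈ 41,967.9

≈ 41970 RPM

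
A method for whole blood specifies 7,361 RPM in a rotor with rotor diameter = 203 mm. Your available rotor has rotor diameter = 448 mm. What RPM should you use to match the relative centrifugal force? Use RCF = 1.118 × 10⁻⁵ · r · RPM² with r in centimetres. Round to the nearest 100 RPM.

5000 RPM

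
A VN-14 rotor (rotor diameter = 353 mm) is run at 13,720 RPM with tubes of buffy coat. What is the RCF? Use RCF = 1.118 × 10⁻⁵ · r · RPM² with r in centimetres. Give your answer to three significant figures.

37100 g

r = 353 mm / 2 = 176.5 mm = 17.65 cm
RCF = 1.118 × 10⁻⁵ × r × N²
RCF = 1.118 × 10⁻⁵ × 17.65 × (13720)² = 1.118 × 10⁻⁵ × 17.65 × 188,238,400 ≈ 37,144.5 × g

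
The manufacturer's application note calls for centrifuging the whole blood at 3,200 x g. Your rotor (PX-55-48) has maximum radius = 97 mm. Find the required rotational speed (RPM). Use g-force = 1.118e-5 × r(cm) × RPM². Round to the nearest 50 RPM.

r = 97 mm = 9.7 cm
RCF = 1.118 × 10⁻⁵ × r × N²
3,200 = 1.118 × 10⁻⁵ × 9.7 × N²
N² = 3,200 / (10.8446 × 10⁻⁵) = 29,507,773
N ≈ √29,507,773 ≈ 5,432.1

5450 RPM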